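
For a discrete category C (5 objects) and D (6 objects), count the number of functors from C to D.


A functor from a discrete category C to D is determined by
where each object maps. Each of the 5 objects of C can map
to any of the 6 objects of D independently.
Number of functors = 6^5 = 7776

7776


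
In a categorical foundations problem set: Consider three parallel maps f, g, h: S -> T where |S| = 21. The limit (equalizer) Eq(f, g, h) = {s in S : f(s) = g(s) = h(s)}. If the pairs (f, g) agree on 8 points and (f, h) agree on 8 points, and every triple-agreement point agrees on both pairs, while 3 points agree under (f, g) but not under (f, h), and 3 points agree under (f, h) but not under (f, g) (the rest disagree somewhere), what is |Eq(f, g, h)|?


Eq(f, g, h) is the triple-agreement set: points in S where all three
maps take the same value. Using inclusion-exclusion on the pairwise data:
Pair (f, g) agrees on 8 points; pair (f, h) on 8 points.
Points agreeing under (f, g) but not (f, h) = 3; under (f, h) but not (f, g) = 3.
Triple-agreement = agreement-in-(f, g) minus points that agree under (f, g) but not (f, h):
|Eq(f, g, h)| = 8 - 3 = 5
(cross-check via (f, h): 8 - 3 = 5.)

5


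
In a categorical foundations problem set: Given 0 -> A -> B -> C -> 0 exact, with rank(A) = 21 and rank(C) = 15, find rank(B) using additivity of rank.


For a short exact sequence 0 -> A -> B -> C -> 0,
rank is additive: rank(B) = rank(A) + rank(C).
rank(B) = 21 + 15 = 36

36


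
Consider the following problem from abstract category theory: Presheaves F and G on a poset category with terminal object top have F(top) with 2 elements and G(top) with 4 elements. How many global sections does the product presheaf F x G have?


Global sections of a presheaf on a poset with terminal top satisfy
Gamma(H) ~ H(top). Presheaves admit pointwise products, so
(F x G)(top) = F(top) x G(top) (Cartesian product).
|Gamma(F x G)| = |F(top)| * |G(top)| = 2 * 4 = 8.

8


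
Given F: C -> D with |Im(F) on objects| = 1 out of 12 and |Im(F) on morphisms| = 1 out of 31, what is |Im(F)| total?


The image of F consists of distinct objects and distinct morphisms.
|Im(F)| on objects = 1
|Im(F)| on morphisms = 1
Total image cardinality = 1 + 1 = 2

2


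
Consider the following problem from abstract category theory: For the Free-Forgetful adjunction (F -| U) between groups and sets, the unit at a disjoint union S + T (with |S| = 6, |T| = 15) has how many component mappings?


The unit eta_X: X -> U(F(X)) of the Free-Forgetful adjunction
maps each element of X to a generator of F(X). For X = S + T (disjoint
union in Set), |S + T| = |S| + |T|.
Total mappings = 6 + 15 = 21.

21


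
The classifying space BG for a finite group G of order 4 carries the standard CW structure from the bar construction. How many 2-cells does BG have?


In the bar-construction CW model of BG, the n-cells are indexed by
n-tuples [g_1|...|g_n] of non-identity elements of G (degenerate
simplices with some g_i = e do not contribute cells), so there are
(|G| - 1)^n n-cells.
For dim = 2 with |G| = 4:
cells = (4 - 1)^2 = 3^2 = 9

9


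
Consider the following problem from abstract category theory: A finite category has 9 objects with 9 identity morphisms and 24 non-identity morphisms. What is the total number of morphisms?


Each object has an identity morphism, giving 9 identities.
Adding the 24 non-identity morphisms:
Total = 9 + 24 = 33

33


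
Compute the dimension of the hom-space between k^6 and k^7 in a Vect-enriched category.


In Vect-enriched categories, Hom(k^n, k^m) is the space of m x n matrices.
dim(Hom(k^6, k^7)) = 7 * 6 = 42

42


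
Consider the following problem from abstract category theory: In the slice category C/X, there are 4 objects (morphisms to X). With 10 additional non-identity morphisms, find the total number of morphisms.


In the slice category C/X, objects are morphisms to X.
Identity morphisms: 4 (one per object of C/X).
Non-identity morphisms: 10.
Total = 4 + 10 = 14

14


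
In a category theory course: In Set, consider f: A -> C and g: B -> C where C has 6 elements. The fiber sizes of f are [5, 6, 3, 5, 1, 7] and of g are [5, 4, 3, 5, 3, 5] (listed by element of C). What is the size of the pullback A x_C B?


The pullback A x_C B consists of pairs (a, b) with f(a) = g(b).
For each element c in C, the fiber product has |f^-1(c)| * |g^-1(c)| elements.
Summing over C: 5 * 5 + 6 * 4 + 3 * 3 + 5 * 5 + 1 * 3 + 7 * 5
= 25 + 24 + 9 + 25 + 3 + 35 = 121

121


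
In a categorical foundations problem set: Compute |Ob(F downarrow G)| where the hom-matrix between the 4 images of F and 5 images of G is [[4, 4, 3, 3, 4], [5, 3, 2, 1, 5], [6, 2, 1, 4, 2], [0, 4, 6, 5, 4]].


Objects of (F downarrow G) are triples (a, b, h: F(a)->G(b)).
The count equals the sum of all entries in the hom-matrix.
sum(row 0) = 18
sum(row 1) = 16
sum(row 2) = 15
sum(row 3) = 19
Grand total = 68

68


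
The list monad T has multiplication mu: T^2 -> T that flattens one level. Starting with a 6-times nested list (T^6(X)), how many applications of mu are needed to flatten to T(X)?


Each application of mu: T^2 -> T removes one layer of nesting.
Starting at depth 6 (i.e., T^6(X)), we need to reach T(X).
Number of mu applications = 6 - 1 = 5

5


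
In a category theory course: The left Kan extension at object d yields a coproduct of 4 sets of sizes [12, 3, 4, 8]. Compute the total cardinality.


Pointwise, the left Kan extension (Lan_F H)(d) is the colimit, indexed
by the comma category (F downarrow d), of H composed with the
projection (F downarrow d) -> C. Here that colimit is given
as a coproduct (disjoint union) of sets, so its cardinality is the
sum of the sizes of the summands.
Coproduct of sets with sizes: 12 + 3 + 4 + 8
= 27

27


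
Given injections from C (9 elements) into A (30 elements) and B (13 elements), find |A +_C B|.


The pushout A +_C B identifies the images of C in A and B.
|A +_C B| = |A| + |B| - |C| (for injections).
= 30 + 13 - 9 = 34

34


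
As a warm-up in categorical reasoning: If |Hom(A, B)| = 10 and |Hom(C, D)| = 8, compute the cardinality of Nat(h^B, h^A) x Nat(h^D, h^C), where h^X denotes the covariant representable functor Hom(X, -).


By the Yoneda lemma, Nat(h^B, h^A) is isomorphic to Hom(A, B),
so |Nat(h^B, h^A)| = |Hom(A, B)| and |Nat(h^D, h^C)| = |Hom(C, D)|.
|Hom(A, B)| = 10, |Hom(C, D)| = 8.
|Nat(h^B, h^A) x Nat(h^D, h^C)| = 10 * 8 = 80

80


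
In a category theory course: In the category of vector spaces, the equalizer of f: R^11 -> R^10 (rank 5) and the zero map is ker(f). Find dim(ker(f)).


The equalizer of f and the zero map is ker(f).
By the rank-nullity theorem: dim(ker(f)) = dim(domain) - rank(f).
dim(ker(f)) = 11 - 5 = 6

6


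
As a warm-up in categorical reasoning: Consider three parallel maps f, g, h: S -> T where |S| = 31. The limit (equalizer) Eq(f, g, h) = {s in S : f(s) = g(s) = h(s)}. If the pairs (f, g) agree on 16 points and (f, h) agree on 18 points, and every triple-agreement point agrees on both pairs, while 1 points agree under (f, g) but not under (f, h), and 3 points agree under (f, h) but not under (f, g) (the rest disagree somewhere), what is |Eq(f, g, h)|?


Eq(f, g, h) is the triple-agreement set: points in S where all three
maps take the same value. Using inclusion-exclusion on the pairwise data:
Pair (f, g) agrees on 16 points; pair (f, h) on 18 points.
Points agreeing under (f, g) but not (f, h) = 1; under (f, h) but not (f, g) = 3.
Triple-agreement = agreement-in-(f, g) minus points that agree under (f, g) but not (f, h):
|Eq(f, g, h)| = 16 - 1 = 15
(cross-check via (f, h): 18 - 3 = 15.)

15


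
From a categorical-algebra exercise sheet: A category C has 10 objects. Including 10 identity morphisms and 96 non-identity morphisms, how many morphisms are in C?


Each object has an identity morphism, giving 10 identities.
Adding the 96 non-identity morphisms:
Total = 10 + 96 = 106

106


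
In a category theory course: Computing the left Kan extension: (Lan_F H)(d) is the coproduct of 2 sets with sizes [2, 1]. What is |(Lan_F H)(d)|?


Pointwise, the left Kan extension (Lan_F H)(d) is the colimit, indexed
by the comma category (F downarrow d), of H composed with the
projection (F downarrow d) -> C. Here that colimit is given
as a coproduct (disjoint union) of sets, so its cardinality is the
sum of the sizes of the summands.
Coproduct of sets with sizes: 2 + 1
= 3

3


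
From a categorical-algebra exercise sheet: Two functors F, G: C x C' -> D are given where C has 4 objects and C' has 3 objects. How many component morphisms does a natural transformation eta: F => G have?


A natural transformation eta: F => G assigns one component morphism per
object of the domain category.
The domain is the product category C x C', so
|Ob(C x C')| = |Ob(C)| * |Ob(C')| = 4 * 3 = 12.
Therefore eta has 12 component morphisms.

12


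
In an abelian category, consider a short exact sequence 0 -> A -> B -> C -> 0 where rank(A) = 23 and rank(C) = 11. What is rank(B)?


For a short exact sequence 0 -> A -> B -> C -> 0,
rank is additive: rank(B) = rank(A) + rank(C).
rank(B) = 23 + 11 = 34

34


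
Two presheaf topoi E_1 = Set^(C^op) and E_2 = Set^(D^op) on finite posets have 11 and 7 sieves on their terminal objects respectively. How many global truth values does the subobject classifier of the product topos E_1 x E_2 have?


In a product of presheaf topoi E_1 x E_2, the subobject classifier
is Omega = Omega_1 x Omega_2 (componentwise), so
|Omega(top)| = |Omega_1(top_1)| * |Omega_2(top_2)|.
= 11 * 7 = 77.

77


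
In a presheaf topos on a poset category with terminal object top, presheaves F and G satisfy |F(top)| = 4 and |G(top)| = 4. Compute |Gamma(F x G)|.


Global sections of a presheaf on a poset with terminal top satisfy
Gamma(H) ~ H(top). Presheaves admit pointwise products, so
(F x G)(top) = F(top) x G(top) (Cartesian product).
|Gamma(F x G)| = |F(top)| * |G(top)| = 4 * 4 = 16.

16


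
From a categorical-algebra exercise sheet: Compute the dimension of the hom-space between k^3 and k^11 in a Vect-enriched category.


In Vect-enriched categories, Hom(k^n, k^m) is the space of m x n matrices.
dim(Hom(k^3, k^11)) = 11 * 3 = 33

33


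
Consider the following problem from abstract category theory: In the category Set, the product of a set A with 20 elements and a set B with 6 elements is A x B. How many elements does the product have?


In Set, the product A x B is the Cartesian product.
By the universal property, |A x B| = |A| * |B|.
|A x B| = 20 * 6 = 120

120


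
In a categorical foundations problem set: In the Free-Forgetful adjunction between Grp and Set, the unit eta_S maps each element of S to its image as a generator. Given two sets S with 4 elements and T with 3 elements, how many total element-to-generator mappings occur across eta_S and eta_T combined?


The unit eta_X: X -> U(F(X)) of the Free-Forgetful adjunction
maps each element of X to a generator of F(X). For X = S + T (disjoint
union in Set), |S + T| = |S| + |T|.
Total mappings = 4 + 3 = 7.

7


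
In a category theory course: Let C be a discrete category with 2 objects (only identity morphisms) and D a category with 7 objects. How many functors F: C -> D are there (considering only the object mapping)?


A functor from a discrete category C to D is determined by
where each object maps. Each of the 2 objects of C can map
to any of the 7 objects of D independently.
Number of functors = 7^2 = 49

49


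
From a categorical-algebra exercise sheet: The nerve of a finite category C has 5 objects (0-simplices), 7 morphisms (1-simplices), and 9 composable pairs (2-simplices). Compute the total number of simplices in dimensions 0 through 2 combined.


The 2-skeleton of the nerve N(C) consists of simplices in dimensions 0, 1, 2:
  |N(C)_0| = 5 (objects)
  |N(C)_1| = 7 (morphisms)
  |N(C)_2| = 9 (composable pairs)
Total = 5 + 7 + 9 = 21

21


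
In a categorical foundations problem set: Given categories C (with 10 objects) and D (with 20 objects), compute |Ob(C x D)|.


The product category C x D has objects that are pairs (c, d).
Number of pairs = |Ob(C)| * |Ob(D)| = 10 * 20 = 200

200


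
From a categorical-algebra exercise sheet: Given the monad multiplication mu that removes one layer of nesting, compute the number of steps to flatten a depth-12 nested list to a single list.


Each application of mu: T^2 -> T removes one layer of nesting.
Starting at depth 12 (i.e., T^12(X)), we need to reach T(X).
Number of mu applications = 12 - 1 = 11

11


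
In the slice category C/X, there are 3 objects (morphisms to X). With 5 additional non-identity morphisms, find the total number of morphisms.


In the slice category C/X, objects are morphisms to X.
Identity morphisms: 3 (one per object of C/X).
Non-identity morphisms: 5.
Total = 3 + 5 = 8

8


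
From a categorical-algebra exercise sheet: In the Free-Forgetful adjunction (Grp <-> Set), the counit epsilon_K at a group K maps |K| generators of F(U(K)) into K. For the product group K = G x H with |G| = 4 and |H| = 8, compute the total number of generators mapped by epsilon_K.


The counit epsilon_K: F(U(K)) -> K of the Free-Forgetful adjunction
maps |K| generators of F(U(K)) into K. For K = G x H (the product group),
|G x H| = |G| * |H|.
Total generators mapped = 4 * 8 = 32.

32


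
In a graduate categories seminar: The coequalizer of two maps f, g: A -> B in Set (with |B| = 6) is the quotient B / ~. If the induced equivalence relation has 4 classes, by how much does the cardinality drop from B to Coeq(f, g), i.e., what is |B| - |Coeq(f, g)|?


The coequalizer Coeq(f, g) = B / ~ has one element per equivalence class.
|B| = 6, |Coeq(f, g)| = 4.
|B| - |Coeq(f, g)| = 6 - 4 = 2.

2


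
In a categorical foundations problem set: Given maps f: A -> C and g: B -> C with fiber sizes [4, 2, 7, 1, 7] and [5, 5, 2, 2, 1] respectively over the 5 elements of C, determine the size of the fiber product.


The pullback A x_C B consists of pairs (a, b) with f(a) = g(b).
For each element c in C, the fiber product has |f^-1(c)| * |g^-1(c)| elements.
Summing over C: 4 * 5 + 2 * 5 + 7 * 2 + 1 * 2 + 7 * 1
= 20 + 10 + 14 + 2 + 7 = 53

53


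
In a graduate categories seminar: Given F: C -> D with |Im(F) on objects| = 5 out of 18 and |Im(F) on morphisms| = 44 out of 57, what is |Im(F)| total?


The image of F consists of distinct objects and distinct morphisms.
|Im(F)| on objects = 5
|Im(F)| on morphisms = 44
Total image cardinality = 5 + 44 = 49

49


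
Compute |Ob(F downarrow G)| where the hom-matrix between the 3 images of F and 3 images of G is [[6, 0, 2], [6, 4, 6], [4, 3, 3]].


Objects of (F downarrow G) are triples (a, b, h: F(a)->G(b)).
The count equals the sum of all entries in the hom-matrix.
sum(row 0) = 8
sum(row 1) = 16
sum(row 2) = 10
Grand total = 34

34


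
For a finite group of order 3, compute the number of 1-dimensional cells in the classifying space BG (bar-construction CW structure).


In the bar-construction CW model of BG, the n-cells are indexed by
n-tuples [g_1|...|g_n] of non-identity elements of G (degenerate
simplices with some g_i = e do not contribute cells), so there are
(|G| - 1)^n n-cells.
For dim = 1 with |G| = 3:
cells = (3 - 1)^1 = 2^1 = 2

2


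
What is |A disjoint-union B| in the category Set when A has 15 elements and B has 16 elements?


In Set, the coproduct A + B is the disjoint union.
|A + B| = |A| + |B| = 15 + 16 = 31

31


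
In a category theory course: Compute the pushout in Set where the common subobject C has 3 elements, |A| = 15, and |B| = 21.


The pushout A +_C B identifies the images of C in A and B.
|A +_C B| = |A| + |B| - |C| (for injections).
= 15 + 21 - 3 = 33

33


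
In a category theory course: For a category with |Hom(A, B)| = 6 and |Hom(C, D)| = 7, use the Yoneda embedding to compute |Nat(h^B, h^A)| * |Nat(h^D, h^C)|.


By the Yoneda lemma, Nat(h^B, h^A) is isomorphic to Hom(A, B),
so |Nat(h^B, h^A)| = |Hom(A, B)| and |Nat(h^D, h^C)| = |Hom(C, D)|.
|Hom(A, B)| = 6, |Hom(C, D)| = 7.
|Nat(h^B, h^A) x Nat(h^D, h^C)| = 6 * 7 = 42

42


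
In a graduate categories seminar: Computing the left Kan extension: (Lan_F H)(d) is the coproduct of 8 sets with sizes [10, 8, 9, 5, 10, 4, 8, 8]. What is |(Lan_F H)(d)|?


Pointwise, the left Kan extension (Lan_F H)(d) is the colimit, indexed
by the comma category (F downarrow d), of H composed with the
projection (F downarrow d) -> C. Here that colimit is given
as a coproduct (disjoint union) of sets, so its cardinality is the
sum of the sizes of the summands.
Coproduct of sets with sizes: 10 + 8 + 9 + 5 + 10 + 4 + 8 + 8
= 62

62


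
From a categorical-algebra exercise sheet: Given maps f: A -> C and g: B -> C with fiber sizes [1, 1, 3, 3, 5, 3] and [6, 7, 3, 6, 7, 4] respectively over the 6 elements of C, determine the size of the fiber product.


The pullback A x_C B consists of pairs (a, b) with f(a) = g(b).
For each element c in C, the fiber product has |f^-1(c)| * |g^-1(c)| elements.
Summing over C: 1 * 6 + 1 * 7 + 3 * 3 + 3 * 6 + 5 * 7 + 3 * 4
= 6 + 7 + 9 + 18 + 35 + 12 = 87

87


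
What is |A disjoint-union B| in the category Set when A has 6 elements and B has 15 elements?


In Set, the coproduct A + B is the disjoint union.
|A + B| = |A| + |B| = 6 + 15 = 21

21


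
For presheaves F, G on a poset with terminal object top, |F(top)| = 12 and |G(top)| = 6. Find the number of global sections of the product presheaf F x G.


Global sections of a presheaf on a poset with terminal top satisfy
Gamma(H) ~ H(top). Presheaves admit pointwise products, so
(F x G)(top) = F(top) x G(top) (Cartesian product).
|Gamma(F x G)| = |F(top)| * |G(top)| = 12 * 6 = 72.

72


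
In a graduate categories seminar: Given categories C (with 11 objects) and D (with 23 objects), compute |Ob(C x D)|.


The product category C x D has objects that are pairs (c, d).
Number of pairs = |Ob(C)| * |Ob(D)| = 11 * 23 = 253

253


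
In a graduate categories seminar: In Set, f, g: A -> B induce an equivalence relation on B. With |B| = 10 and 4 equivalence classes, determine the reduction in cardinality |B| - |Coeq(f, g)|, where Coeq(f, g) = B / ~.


The coequalizer Coeq(f, g) = B / ~ has one element per equivalence class.
|B| = 10, |Coeq(f, g)| = 4.
|B| - |Coeq(f, g)| = 10 - 4 = 6.

6


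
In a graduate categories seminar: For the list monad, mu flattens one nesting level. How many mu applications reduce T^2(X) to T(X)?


Each application of mu: T^2 -> T removes one layer of nesting.
Starting at depth 2 (i.e., T^2(X)), we need to reach T(X).
Number of mu applications = 2 - 1 = 1

1


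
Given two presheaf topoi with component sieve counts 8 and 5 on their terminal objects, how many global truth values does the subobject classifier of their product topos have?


In a product of presheaf topoi E_1 x E_2, the subobject classifier
is Omega = Omega_1 x Omega_2 (componentwise), so
|Omega(top)| = |Omega_1(top_1)| * |Omega_2(top_2)|.
= 8 * 5 = 40.

40


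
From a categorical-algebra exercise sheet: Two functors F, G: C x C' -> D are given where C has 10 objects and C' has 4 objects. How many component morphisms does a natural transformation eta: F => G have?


A natural transformation eta: F => G assigns one component morphism per
object of the domain category.
The domain is the product category C x C', so
|Ob(C x C')| = |Ob(C)| * |Ob(C')| = 10 * 4 = 40.
Therefore eta has 40 component morphisms.

40


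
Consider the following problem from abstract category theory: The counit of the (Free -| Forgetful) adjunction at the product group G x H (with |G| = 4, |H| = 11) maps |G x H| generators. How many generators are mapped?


The counit epsilon_K: F(U(K)) -> K of the Free-Forgetful adjunction
maps |K| generators of F(U(K)) into K. For K = G x H (the product group),
|G x H| = |G| * |H|.
Total generators mapped = 4 * 11 = 44.

44


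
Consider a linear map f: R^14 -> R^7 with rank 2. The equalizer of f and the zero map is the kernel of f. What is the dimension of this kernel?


The equalizer of f and the zero map is ker(f).
By the rank-nullity theorem: dim(ker(f)) = dim(domain) - rank(f).
dim(ker(f)) = 14 - 2 = 12

12


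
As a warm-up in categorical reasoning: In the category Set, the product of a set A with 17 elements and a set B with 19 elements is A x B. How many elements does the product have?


In Set, the product A x B is the Cartesian product.
By the universal property, |A x B| = |A| * |B|.
|A x B| = 17 * 19 = 323

323


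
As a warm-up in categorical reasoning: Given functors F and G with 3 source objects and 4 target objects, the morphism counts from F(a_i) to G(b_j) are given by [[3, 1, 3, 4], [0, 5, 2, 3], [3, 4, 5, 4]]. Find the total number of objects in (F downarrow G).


Objects of (F downarrow G) are triples (a, b, h: F(a)->G(b)).
The count equals the sum of all entries in the hom-matrix.
sum(row 0) = 11
sum(row 1) = 10
sum(row 2) = 16
Grand total = 37

37


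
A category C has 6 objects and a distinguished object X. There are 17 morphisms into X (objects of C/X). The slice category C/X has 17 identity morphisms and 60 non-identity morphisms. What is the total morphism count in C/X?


In the slice category C/X, objects are morphisms to X.
Identity morphisms: 17 (one per object of C/X).
Non-identity morphisms: 60.
Total = 17 + 60 = 77

77


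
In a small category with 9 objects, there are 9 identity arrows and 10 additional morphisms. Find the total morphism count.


Each object has an identity morphism, giving 9 identities.
Adding the 10 non-identity morphisms:
Total = 9 + 10 = 19

19


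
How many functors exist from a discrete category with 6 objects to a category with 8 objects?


A functor from a discrete category C to D is determined by
where each object maps. Each of the 6 objects of C can map
to any of the 8 objects of D independently.
Number of functors = 8^6 = 262144

262144


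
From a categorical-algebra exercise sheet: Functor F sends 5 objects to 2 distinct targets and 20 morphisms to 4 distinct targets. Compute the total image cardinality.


The image of F consists of distinct objects and distinct morphisms.
|Im(F)| on objects = 2
|Im(F)| on morphisms = 4
Total image cardinality = 2 + 4 = 6

6


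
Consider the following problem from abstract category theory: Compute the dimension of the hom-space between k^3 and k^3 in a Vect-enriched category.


In Vect-enriched categories, Hom(k^n, k^m) is the space of m x n matrices.
dim(Hom(k^3, k^3)) = 3 * 3 = 9

9


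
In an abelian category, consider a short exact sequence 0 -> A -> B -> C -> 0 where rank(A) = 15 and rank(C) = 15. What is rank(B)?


For a short exact sequence 0 -> A -> B -> C -> 0,
rank is additive: rank(B) = rank(A) + rank(C).
rank(B) = 15 + 15 = 30

30


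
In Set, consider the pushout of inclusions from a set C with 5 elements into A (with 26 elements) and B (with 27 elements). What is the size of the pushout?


The pushout A +_C B identifies the images of C in A and B.
|A +_C B| = |A| + |B| - |C| (for injections).
= 26 + 27 - 5 = 48

48


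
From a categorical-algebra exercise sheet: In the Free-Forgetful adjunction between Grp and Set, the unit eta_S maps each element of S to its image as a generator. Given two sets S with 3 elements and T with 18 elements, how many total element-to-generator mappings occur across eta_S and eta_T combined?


The unit eta_X: X -> U(F(X)) of the Free-Forgetful adjunction
maps each element of X to a generator of F(X). For X = S + T (disjoint
union in Set), |S + T| = |S| + |T|.
Total mappings = 3 + 18 = 21.

21


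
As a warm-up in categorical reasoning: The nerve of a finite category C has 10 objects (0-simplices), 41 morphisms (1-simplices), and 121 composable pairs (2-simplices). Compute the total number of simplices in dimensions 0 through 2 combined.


The 2-skeleton of the nerve N(C) consists of simplices in dimensions 0, 1, 2:
  |N(C)_0| = 10 (objects)
  |N(C)_1| = 41 (morphisms)
  |N(C)_2| = 121 (composable pairs)
Total = 10 + 41 + 121 = 172

172


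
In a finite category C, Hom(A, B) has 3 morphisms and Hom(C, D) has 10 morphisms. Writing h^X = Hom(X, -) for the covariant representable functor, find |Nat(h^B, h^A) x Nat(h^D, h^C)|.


By the Yoneda lemma, Nat(h^B, h^A) is isomorphic to Hom(A, B),
so |Nat(h^B, h^A)| = |Hom(A, B)| and |Nat(h^D, h^C)| = |Hom(C, D)|.
|Hom(A, B)| = 3, |Hom(C, D)| = 10.
|Nat(h^B, h^A) x Nat(h^D, h^C)| = 3 * 10 = 30

30


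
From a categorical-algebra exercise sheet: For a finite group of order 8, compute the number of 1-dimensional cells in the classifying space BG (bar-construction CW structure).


In the bar-construction CW model of BG, the n-cells are indexed by
n-tuples [g_1|...|g_n] of non-identity elements of G (degenerate
simplices with some g_i = e do not contribute cells), so there are
(|G| - 1)^n n-cells.
For dim = 1 with |G| = 8:
cells = (8 - 1)^1 = 7^1 = 7

7


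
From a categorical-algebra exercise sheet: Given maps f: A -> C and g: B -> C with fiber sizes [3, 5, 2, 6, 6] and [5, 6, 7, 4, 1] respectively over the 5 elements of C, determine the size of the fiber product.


The pullback A x_C B consists of pairs (a, b) with f(a) = g(b).
For each element c in C, the fiber product has |f^-1(c)| * |g^-1(c)| elements.
Summing over C: 3 * 5 + 5 * 6 + 2 * 7 + 6 * 4 + 6 * 1
= 15 + 30 + 14 + 24 + 6 = 89

89


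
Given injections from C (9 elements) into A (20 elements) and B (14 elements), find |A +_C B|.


The pushout A +_C B identifies the images of C in A and B.
|A +_C B| = |A| + |B| - |C| (for injections).
= 20 + 14 - 9 = 25

25


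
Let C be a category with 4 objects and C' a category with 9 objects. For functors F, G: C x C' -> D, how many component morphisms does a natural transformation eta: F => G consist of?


A natural transformation eta: F => G assigns one component morphism per
object of the domain category.
The domain is the product category C x C', so
|Ob(C x C')| = |Ob(C)| * |Ob(C')| = 4 * 9 = 36.
Therefore eta has 36 component morphisms.

36


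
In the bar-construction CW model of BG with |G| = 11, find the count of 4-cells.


In the bar-construction CW model of BG, the n-cells are indexed by
n-tuples [g_1|...|g_n] of non-identity elements of G (degenerate
simplices with some g_i = e do not contribute cells), so there are
(|G| - 1)^n n-cells.
For dim = 4 with |G| = 11:
cells = (11 - 1)^4 = 10^4 = 10000

10000


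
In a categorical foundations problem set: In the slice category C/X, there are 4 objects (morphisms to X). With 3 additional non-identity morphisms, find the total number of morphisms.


In the slice category C/X, objects are morphisms to X.
Identity morphisms: 4 (one per object of C/X).
Non-identity morphisms: 3.
Total = 4 + 3 = 7

7


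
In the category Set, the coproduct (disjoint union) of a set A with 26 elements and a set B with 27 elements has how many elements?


In Set, the coproduct A + B is the disjoint union.
|A + B| = |A| + |B| = 26 + 27 = 53

53


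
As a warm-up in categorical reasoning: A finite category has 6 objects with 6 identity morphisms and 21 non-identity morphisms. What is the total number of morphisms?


Each object has an identity morphism, giving 6 identities.
Adding the 21 non-identity morphisms:
Total = 6 + 21 = 27

27


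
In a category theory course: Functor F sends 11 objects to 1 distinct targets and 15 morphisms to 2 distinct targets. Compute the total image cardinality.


The image of F consists of distinct objects and distinct morphisms.
|Im(F)| on objects = 1
|Im(F)| on morphisms = 2
Total image cardinality = 1 + 2 = 3

3


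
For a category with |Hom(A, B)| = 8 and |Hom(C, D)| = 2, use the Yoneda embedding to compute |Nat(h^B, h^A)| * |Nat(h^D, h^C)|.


By the Yoneda lemma, Nat(h^B, h^A) is isomorphic to Hom(A, B),
so |Nat(h^B, h^A)| = |Hom(A, B)| and |Nat(h^D, h^C)| = |Hom(C, D)|.
|Hom(A, B)| = 8, |Hom(C, D)| = 2.
|Nat(h^B, h^A) x Nat(h^D, h^C)| = 8 * 2 = 16

16


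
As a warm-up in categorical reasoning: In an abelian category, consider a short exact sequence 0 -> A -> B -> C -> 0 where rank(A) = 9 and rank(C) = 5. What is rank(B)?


For a short exact sequence 0 -> A -> B -> C -> 0,
rank is additive: rank(B) = rank(A) + rank(C).
rank(B) = 9 + 5 = 14

14


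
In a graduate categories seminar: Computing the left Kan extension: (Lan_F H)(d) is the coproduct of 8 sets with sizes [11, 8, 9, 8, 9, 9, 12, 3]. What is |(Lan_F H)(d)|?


Pointwise, the left Kan extension (Lan_F H)(d) is the colimit, indexed
by the comma category (F downarrow d), of H composed with the
projection (F downarrow d) -> C. Here that colimit is given
as a coproduct (disjoint union) of sets, so its cardinality is the
sum of the sizes of the summands.
Coproduct of sets with sizes: 11 + 8 + 9 + 8 + 9 + 9 + 12 + 3
= 69

69


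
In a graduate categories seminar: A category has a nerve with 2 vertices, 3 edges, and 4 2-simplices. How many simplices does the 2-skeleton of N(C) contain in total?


The 2-skeleton of the nerve N(C) consists of simplices in dimensions 0, 1, 2:
  |N(C)_0| = 2 (objects)
  |N(C)_1| = 3 (morphisms)
  |N(C)_2| = 4 (composable pairs)
Total = 2 + 3 + 4 = 9

9


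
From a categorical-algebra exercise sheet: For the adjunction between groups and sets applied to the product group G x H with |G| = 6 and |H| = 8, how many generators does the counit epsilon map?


The counit epsilon_K: F(U(K)) -> K of the Free-Forgetful adjunction
maps |K| generators of F(U(K)) into K. For K = G x H (the product group),
|G x H| = |G| * |H|.
Total generators mapped = 6 * 8 = 48.

48


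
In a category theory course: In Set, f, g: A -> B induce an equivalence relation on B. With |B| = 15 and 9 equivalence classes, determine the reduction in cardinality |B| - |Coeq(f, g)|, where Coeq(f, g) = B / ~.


The coequalizer Coeq(f, g) = B / ~ has one element per equivalence class.
|B| = 15, |Coeq(f, g)| = 9.
|B| - |Coeq(f, g)| = 15 - 9 = 6.

6


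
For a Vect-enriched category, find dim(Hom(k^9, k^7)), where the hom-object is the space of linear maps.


In Vect-enriched categories, Hom(k^n, k^m) is the space of m x n matrices.
dim(Hom(k^9, k^7)) = 7 * 9 = 63

63


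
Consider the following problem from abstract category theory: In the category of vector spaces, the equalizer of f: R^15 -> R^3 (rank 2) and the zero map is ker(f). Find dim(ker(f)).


The equalizer of f and the zero map is ker(f).
By the rank-nullity theorem: dim(ker(f)) = dim(domain) - rank(f).
dim(ker(f)) = 15 - 2 = 13

13


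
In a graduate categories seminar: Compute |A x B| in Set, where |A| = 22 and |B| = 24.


In Set, the product A x B is the Cartesian product.
By the universal property, |A x B| = |A| * |B|.
|A x B| = 22 * 24 = 528

528


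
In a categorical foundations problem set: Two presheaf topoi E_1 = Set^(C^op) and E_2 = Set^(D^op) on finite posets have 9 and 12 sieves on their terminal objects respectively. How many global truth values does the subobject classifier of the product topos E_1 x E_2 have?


In a product of presheaf topoi E_1 x E_2, the subobject classifier
is Omega = Omega_1 x Omega_2 (componentwise), so
|Omega(top)| = |Omega_1(top_1)| * |Omega_2(top_2)|.
= 9 * 12 = 108.

108


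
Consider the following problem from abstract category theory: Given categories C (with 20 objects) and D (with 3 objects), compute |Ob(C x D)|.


The product category C x D has objects that are pairs (c, d).
Number of pairs = |Ob(C)| * |Ob(D)| = 20 * 3 = 60

60


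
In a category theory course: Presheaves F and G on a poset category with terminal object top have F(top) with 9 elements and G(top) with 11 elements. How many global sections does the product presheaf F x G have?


Global sections of a presheaf on a poset with terminal top satisfy
Gamma(H) ~ H(top). Presheaves admit pointwise products, so
(F x G)(top) = F(top) x G(top) (Cartesian product).
|Gamma(F x G)| = |F(top)| * |G(top)| = 9 * 11 = 99.

99


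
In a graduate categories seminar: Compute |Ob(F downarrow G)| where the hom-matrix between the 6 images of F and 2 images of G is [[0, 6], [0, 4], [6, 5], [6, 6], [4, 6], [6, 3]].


Objects of (F downarrow G) are triples (a, b, h: F(a)->G(b)).
The count equals the sum of all entries in the hom-matrix.
sum(row 0) = 6
sum(row 1) = 4
sum(row 2) = 11
sum(row 3) = 12
sum(row 4) = 10
sum(row 5) = 9
Grand total = 52

52


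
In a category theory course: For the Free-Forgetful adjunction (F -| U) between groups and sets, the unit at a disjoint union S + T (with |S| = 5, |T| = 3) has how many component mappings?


The unit eta_X: X -> U(F(X)) of the Free-Forgetful adjunction
maps each element of X to a generator of F(X). For X = S + T (disjoint
union in Set), |S + T| = |S| + |T|.
Total mappings = 5 + 3 = 8.

8


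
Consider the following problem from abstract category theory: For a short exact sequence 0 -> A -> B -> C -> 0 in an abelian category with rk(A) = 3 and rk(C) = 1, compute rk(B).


For a short exact sequence 0 -> A -> B -> C -> 0,
rank is additive: rank(B) = rank(A) + rank(C).
rank(B) = 3 + 1 = 4

4


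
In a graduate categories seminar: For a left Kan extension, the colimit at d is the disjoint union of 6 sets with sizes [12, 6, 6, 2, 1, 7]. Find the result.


Pointwise, the left Kan extension (Lan_F H)(d) is the colimit, indexed
by the comma category (F downarrow d), of H composed with the
projection (F downarrow d) -> C. Here that colimit is given
as a coproduct (disjoint union) of sets, so its cardinality is the
sum of the sizes of the summands.
Coproduct of sets with sizes: 12 + 6 + 6 + 2 + 1 + 7
= 34

34


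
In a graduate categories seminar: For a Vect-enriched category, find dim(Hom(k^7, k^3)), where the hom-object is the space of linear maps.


In Vect-enriched categories, Hom(k^n, k^m) is the space of m x n matrices.
dim(Hom(k^7, k^3)) = 3 * 7 = 21

21


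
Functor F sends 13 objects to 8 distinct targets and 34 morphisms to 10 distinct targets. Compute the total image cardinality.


The image of F consists of distinct objects and distinct morphisms.
|Im(F)| on objects = 8
|Im(F)| on morphisms = 10
Total image cardinality = 8 + 10 = 18

18


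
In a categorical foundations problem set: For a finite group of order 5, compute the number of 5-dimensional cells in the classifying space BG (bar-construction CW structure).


In the bar-construction CW model of BG, the n-cells are indexed by
n-tuples [g_1|...|g_n] of non-identity elements of G (degenerate
simplices with some g_i = e do not contribute cells), so there are
(|G| - 1)^n n-cells.
For dim = 5 with |G| = 5:
cells = (5 - 1)^5 = 4^5 = 1024

1024


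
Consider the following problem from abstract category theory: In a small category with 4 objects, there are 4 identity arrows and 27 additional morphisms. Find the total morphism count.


Each object has an identity morphism, giving 4 identities.
Adding the 27 non-identity morphisms:
Total = 4 + 27 = 31

31


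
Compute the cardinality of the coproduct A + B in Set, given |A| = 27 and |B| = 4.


In Set, the coproduct A + B is the disjoint union.
|A + B| = |A| + |B| = 27 + 4 = 31

31


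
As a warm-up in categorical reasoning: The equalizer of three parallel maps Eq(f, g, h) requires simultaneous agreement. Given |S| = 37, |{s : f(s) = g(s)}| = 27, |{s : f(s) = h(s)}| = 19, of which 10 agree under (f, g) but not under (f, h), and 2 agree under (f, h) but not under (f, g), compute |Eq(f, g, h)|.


Eq(f, g, h) is the triple-agreement set: points in S where all three
maps take the same value. Using inclusion-exclusion on the pairwise data:
Pair (f, g) agrees on 27 points; pair (f, h) on 19 points.
Points agreeing under (f, g) but not (f, h) = 10; under (f, h) but not (f, g) = 2.
Triple-agreement = agreement-in-(f, g) minus points that agree under (f, g) but not (f, h):
|Eq(f, g, h)| = 27 - 10 = 17
(cross-check via (f, h): 19 - 2 = 17.)

17


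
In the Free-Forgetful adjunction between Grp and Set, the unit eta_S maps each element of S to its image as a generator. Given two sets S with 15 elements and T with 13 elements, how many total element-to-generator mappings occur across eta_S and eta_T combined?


The unit eta_X: X -> U(F(X)) of the Free-Forgetful adjunction
maps each element of X to a generator of F(X). For X = S + T (disjoint
union in Set), |S + T| = |S| + |T|.
Total mappings = 15 + 13 = 28.

28


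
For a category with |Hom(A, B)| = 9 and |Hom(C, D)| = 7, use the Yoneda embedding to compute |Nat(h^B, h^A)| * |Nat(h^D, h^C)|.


By the Yoneda lemma, Nat(h^B, h^A) is isomorphic to Hom(A, B),
so |Nat(h^B, h^A)| = |Hom(A, B)| and |Nat(h^D, h^C)| = |Hom(C, D)|.
|Hom(A, B)| = 9, |Hom(C, D)| = 7.
|Nat(h^B, h^A) x Nat(h^D, h^C)| = 9 * 7 = 63

63


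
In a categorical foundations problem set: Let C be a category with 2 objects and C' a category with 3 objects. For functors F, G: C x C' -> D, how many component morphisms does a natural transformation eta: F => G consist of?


A natural transformation eta: F => G assigns one component morphism per
object of the domain category.
The domain is the product category C x C', so
|Ob(C x C')| = |Ob(C)| * |Ob(C')| = 2 * 3 = 6.
Therefore eta has 6 component morphisms.

6


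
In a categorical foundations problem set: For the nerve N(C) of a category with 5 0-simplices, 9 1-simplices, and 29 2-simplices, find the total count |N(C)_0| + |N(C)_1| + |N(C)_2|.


The 2-skeleton of the nerve N(C) consists of simplices in dimensions 0, 1, 2:
  |N(C)_0| = 5 (objects)
  |N(C)_1| = 9 (morphisms)
  |N(C)_2| = 29 (composable pairs)
Total = 5 + 9 + 29 = 43

43


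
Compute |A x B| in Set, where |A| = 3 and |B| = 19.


In Set, the product A x B is the Cartesian product.
By the universal property, |A x B| = |A| * |B|.
|A x B| = 3 * 19 = 57

57


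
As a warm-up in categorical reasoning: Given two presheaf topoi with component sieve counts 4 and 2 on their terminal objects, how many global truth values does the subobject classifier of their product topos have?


In a product of presheaf topoi E_1 x E_2, the subobject classifier
is Omega = Omega_1 x Omega_2 (componentwise), so
|Omega(top)| = |Omega_1(top_1)| * |Omega_2(top_2)|.
= 4 * 2 = 8.

8


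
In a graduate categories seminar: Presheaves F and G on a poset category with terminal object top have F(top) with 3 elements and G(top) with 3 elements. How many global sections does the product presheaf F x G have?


Global sections of a presheaf on a poset with terminal top satisfy
Gamma(H) ~ H(top). Presheaves admit pointwise products, so
(F x G)(top) = F(top) x G(top) (Cartesian product).
|Gamma(F x G)| = |F(top)| * |G(top)| = 3 * 3 = 9.

9


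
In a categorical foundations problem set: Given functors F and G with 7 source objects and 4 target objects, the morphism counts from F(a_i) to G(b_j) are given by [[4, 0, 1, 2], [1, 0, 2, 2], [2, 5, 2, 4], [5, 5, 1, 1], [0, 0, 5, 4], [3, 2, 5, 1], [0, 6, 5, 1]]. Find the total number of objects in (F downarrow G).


Objects of (F downarrow G) are triples (a, b, h: F(a)->G(b)).
The count equals the sum of all entries in the hom-matrix.
sum(row 0) = 7
sum(row 1) = 5
sum(row 2) = 13
sum(row 3) = 12
sum(row 4) = 9
sum(row 5) = 11
sum(row 6) = 12
Grand total = 69

69


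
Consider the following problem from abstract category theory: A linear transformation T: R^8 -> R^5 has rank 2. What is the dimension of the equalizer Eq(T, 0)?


The equalizer of f and the zero map is ker(f).
By the rank-nullity theorem: dim(ker(f)) = dim(domain) - rank(f).
dim(ker(f)) = 8 - 2 = 6

6


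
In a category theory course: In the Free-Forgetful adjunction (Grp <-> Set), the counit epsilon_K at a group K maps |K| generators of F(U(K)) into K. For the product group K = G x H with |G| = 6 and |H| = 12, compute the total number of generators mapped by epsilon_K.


The counit epsilon_K: F(U(K)) -> K of the Free-Forgetful adjunction
maps |K| generators of F(U(K)) into K. For K = G x H (the product group),
|G x H| = |G| * |H|.
Total generators mapped = 6 * 12 = 72.

72
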